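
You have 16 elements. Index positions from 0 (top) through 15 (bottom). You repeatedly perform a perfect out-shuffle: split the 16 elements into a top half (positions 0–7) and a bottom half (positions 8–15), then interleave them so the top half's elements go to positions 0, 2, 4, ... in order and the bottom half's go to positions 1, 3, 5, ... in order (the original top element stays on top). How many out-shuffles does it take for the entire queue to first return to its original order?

4

The out-shuffle permutes the 16 positions with cycle lengths [1, 1, 2, 4, 4, 4].
Every element is home exactly when every cycle has completed a whole number of laps, i.e. after lcm(1, 2, 4) = 4 out-shuffles.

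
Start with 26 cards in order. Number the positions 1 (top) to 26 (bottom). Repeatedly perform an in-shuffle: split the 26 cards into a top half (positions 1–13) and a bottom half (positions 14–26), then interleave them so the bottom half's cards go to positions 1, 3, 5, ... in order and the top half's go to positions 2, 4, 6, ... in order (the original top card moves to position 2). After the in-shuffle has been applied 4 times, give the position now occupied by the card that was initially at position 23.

17

Track the card's position through each in-shuffle:
23 → 19 → 11 → 22 → 17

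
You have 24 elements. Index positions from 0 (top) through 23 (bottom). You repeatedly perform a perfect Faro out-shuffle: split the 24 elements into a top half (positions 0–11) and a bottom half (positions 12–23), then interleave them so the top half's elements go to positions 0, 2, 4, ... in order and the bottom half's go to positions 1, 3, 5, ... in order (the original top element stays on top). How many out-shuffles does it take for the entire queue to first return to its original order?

11

The out-shuffle permutes the 24 positions with cycle lengths [1, 1, 11, 11].
Every element is home exactly when every cycle has completed a whole number of laps, i.e. after lcm(1, 11) = 11 out-shuffles.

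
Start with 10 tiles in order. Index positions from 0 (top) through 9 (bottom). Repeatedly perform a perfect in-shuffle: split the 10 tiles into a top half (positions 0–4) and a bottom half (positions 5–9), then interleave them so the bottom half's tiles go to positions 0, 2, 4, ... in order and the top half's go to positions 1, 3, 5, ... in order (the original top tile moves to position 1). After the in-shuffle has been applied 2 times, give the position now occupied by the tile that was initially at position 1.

7

Track the tile's position through each in-shuffle:
1 → 3 → 7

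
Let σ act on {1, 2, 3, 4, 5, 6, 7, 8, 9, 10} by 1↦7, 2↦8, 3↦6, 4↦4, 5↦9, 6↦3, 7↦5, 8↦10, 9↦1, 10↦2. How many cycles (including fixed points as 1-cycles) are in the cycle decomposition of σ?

Cycle decomposition: (1 7 5 9) (2 8 10) (3 6) (4).
4 cycles.

4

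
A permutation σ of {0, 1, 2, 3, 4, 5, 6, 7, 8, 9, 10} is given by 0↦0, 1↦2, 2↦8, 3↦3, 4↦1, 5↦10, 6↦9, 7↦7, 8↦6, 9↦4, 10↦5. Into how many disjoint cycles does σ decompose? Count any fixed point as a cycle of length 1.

Cycle decomposition: (0) (1 2 8 6 9 4) (3) (5 10) (7).
5 cycles.

5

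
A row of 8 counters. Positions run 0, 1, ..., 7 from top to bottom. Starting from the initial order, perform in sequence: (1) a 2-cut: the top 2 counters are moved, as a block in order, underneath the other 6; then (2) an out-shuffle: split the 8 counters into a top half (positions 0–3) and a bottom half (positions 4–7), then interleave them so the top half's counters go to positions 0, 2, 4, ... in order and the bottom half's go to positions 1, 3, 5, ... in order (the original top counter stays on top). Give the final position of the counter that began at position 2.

Track the counter from position 2 forward through each operation:
  after op 1 (cut 2): 2 → 0
  after op 2 (out-shuffle): 0 → 0

0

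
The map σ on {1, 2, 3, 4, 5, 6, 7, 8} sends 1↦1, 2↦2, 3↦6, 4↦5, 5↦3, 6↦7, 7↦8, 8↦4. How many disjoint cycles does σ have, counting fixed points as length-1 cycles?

Cycle decomposition: (1) (2) (3 6 7 8 4 5).
3 cycles.

3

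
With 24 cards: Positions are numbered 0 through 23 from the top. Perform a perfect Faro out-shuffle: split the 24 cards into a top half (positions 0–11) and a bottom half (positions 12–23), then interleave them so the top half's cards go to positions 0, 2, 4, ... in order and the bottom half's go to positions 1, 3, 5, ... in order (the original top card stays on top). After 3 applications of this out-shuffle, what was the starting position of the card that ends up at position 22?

Work backwards from position 22, undoing one out-shuffle at a time:
22 ← 11 ← 17 ← 20
So the card now at position 22 started at position 20.

20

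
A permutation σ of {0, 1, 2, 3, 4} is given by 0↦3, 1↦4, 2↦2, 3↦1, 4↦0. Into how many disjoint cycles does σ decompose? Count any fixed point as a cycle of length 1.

Cycle decomposition: (0 3 1 4) (2).
2 cycles.

2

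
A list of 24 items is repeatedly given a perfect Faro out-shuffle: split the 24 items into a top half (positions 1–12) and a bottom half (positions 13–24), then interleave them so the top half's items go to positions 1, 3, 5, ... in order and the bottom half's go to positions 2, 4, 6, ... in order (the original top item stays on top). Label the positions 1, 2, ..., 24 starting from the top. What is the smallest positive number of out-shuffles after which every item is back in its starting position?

11

The out-shuffle permutes the 24 positions with cycle lengths [1, 1, 11, 11].
Every item is home exactly when every cycle has completed a whole number of laps, i.e. after lcm(1, 11) = 11 out-shuffles.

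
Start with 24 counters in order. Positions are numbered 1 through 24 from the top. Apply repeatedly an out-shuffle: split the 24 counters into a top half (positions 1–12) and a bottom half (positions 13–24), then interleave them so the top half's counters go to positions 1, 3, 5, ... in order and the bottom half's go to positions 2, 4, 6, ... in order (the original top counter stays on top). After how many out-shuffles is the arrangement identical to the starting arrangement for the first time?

The out-shuffle permutes the 24 positions with cycle lengths [1, 1, 11, 11].
Every counter is home exactly when every cycle has completed a whole number of laps, i.e. after lcm(1, 11) = 11 out-shuffles.

11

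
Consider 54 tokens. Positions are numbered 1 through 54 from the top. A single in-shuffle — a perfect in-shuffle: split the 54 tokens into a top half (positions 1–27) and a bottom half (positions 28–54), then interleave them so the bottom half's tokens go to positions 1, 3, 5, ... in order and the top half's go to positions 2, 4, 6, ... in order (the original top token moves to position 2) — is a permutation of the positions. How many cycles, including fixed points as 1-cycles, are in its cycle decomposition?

Trace each unvisited position around until it returns:
(1 2 4 8 16 32 ... len 20) (3 6 12 24 48 41 ... len 20) (5 10 20 40 25 50 45 35 15 30) (11 22 44 33)
4 cycles in total.

4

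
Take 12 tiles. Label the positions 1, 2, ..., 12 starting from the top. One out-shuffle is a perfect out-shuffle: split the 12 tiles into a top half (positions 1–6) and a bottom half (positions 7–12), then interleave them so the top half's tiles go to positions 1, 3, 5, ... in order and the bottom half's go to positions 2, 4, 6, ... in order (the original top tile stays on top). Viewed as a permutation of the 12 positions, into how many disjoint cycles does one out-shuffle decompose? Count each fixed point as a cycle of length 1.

3

Trace each unvisited position around until it returns:
(1) (2 3 5 9 6 11 10 8 4 7) (12)
3 cycles in total.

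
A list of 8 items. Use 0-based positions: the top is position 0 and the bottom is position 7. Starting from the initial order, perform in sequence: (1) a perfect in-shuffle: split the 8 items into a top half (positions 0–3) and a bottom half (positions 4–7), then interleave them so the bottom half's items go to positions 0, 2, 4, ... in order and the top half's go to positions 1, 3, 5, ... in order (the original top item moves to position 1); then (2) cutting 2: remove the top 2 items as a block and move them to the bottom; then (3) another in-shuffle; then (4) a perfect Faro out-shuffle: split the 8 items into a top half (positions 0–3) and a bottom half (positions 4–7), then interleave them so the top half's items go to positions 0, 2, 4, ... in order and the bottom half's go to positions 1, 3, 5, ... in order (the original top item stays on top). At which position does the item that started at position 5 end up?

Track the item from position 5 forward through each operation:
  after op 1 (in-shuffle): 5 → 2
  after op 2 (cut 2): 2 → 0
  after op 3 (in-shuffle): 0 → 1
  after op 4 (out-shuffle): 1 → 2

2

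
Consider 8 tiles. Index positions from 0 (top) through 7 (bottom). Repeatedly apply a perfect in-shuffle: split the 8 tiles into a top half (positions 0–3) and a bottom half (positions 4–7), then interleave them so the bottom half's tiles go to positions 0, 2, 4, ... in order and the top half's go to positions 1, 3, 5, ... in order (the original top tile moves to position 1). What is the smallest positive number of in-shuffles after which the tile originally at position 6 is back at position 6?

Follow position 6 under repeated in-shuffles:
6 → 4 → 0 → 1 → 3 → 7 → 6
It first returns after 6 in-shuffles.

6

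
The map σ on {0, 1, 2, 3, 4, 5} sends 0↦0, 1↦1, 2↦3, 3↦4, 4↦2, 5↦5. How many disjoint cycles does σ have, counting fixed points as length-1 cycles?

4

Cycle decomposition: (0) (1) (2 3 4) (5).
4 cycles.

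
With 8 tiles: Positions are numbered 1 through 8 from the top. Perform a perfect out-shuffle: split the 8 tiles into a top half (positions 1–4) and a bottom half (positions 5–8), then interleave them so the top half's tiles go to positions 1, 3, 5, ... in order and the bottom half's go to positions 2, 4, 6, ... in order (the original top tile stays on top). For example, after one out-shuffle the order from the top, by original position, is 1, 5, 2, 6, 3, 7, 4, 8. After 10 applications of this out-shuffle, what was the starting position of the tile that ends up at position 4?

Work backwards from position 4, undoing one out-shuffle at a time:
4 ← 6 ← 7 ← 4 ← 6 ← 7 ← 4 ← 6 ← 7 ← 4 ← 6
So the tile now at position 4 started at position 6.

6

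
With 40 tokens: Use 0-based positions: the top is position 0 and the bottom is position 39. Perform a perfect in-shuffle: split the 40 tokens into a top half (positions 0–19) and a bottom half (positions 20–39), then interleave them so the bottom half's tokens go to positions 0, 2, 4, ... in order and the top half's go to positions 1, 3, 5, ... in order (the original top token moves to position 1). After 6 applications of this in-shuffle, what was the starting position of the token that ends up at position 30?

36

Work backwards from position 30, undoing one in-shuffle at a time:
30 ← 35 ← 17 ← 8 ← 24 ← 32 ← 36
So the token now at position 30 started at position 36.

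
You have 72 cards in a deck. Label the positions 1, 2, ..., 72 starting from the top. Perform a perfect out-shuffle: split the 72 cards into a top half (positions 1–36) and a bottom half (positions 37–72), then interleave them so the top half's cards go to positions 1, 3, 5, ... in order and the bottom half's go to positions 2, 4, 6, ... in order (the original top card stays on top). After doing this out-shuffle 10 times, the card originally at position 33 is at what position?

38

Track the card's position through each out-shuffle:
33 → 65 → 58 → 44 → 16 → 31 → 61 → 50 → 28 → 55 → 38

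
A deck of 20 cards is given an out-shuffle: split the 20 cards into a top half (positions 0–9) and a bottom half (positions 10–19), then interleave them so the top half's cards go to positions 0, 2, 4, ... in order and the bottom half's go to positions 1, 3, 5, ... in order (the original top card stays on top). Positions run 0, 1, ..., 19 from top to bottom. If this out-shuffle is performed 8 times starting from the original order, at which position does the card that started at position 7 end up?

6

Track the card's position through each out-shuffle:
7 → 14 → 9 → 18 → 17 → 15 → 11 → 3 → 6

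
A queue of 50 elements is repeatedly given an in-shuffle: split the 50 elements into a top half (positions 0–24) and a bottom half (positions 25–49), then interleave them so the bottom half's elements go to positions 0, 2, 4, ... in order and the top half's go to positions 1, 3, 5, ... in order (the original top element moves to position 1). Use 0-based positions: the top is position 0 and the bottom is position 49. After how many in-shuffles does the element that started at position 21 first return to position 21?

8

Follow position 21 under repeated in-shuffles:
21 → 43 → 36 → 22 → 45 → 40 → 30 → 10 → 21
It first returns after 8 in-shuffles.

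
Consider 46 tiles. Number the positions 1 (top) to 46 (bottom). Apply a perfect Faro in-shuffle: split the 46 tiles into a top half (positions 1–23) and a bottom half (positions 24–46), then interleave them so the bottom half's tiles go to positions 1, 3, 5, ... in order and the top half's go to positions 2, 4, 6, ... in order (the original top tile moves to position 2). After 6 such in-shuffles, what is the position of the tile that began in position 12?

Track the tile's position through each in-shuffle:
12 → 24 → 1 → 2 → 4 → 8 → 16

16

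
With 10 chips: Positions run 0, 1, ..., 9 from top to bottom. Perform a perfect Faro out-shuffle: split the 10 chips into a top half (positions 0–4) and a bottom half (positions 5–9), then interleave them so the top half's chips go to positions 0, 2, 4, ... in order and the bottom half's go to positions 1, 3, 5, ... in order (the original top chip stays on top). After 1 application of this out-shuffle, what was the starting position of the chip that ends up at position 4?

Work backwards from position 4, undoing one out-shuffle at a time:
4 ← 2
So the chip now at position 4 started at position 2.

2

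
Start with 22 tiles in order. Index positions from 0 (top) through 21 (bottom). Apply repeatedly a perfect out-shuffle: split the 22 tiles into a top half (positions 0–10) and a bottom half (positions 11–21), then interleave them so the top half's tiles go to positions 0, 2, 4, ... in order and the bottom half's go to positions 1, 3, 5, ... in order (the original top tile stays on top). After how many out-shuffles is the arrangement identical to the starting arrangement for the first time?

6

The out-shuffle permutes the 22 positions with cycle lengths [1, 1, 2, 3, 3, 6, 6].
Every tile is home exactly when every cycle has completed a whole number of laps, i.e. after lcm(1, 2, 3, 6) = 6 out-shuffles.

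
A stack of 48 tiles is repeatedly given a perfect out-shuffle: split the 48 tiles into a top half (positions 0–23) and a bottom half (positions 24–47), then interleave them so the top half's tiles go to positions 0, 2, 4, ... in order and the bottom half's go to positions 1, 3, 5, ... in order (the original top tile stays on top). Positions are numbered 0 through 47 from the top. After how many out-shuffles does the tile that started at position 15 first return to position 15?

23

Follow position 15 under repeated out-shuffles:
15 → 30 → 13 → 26 → 5 → 10 → 20 → 40 → ... → 15 (length 23)
It first returns after 23 out-shuffles.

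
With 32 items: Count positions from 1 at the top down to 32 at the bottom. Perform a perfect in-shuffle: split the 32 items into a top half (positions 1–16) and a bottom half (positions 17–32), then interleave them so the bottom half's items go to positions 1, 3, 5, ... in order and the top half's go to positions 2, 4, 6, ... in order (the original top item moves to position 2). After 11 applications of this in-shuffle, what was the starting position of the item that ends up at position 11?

Work backwards from position 11, undoing one in-shuffle at a time:
11 ← 22 ← 11 ← 22 ← 11 ← 22 ← 11 ← 22 ← 11 ← 22 ← 11 ← 22
So the item now at position 11 started at position 22.

22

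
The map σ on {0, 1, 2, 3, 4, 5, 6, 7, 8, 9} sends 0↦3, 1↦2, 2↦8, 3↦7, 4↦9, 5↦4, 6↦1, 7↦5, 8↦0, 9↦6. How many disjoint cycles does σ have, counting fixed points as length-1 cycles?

1

Cycle decomposition: (0 3 7 5 4 9 6 1 2 8).
1 cycle.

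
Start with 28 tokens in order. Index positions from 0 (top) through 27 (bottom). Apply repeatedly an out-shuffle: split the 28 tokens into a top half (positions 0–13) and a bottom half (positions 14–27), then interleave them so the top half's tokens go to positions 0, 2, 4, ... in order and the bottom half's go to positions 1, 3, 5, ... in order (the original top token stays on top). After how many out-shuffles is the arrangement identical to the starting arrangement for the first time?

18

The out-shuffle permutes the 28 positions with cycle lengths [1, 1, 2, 6, 18].
Every token is home exactly when every cycle has completed a whole number of laps, i.e. after lcm(1, 2, 6, 18) = 18 out-shuffles.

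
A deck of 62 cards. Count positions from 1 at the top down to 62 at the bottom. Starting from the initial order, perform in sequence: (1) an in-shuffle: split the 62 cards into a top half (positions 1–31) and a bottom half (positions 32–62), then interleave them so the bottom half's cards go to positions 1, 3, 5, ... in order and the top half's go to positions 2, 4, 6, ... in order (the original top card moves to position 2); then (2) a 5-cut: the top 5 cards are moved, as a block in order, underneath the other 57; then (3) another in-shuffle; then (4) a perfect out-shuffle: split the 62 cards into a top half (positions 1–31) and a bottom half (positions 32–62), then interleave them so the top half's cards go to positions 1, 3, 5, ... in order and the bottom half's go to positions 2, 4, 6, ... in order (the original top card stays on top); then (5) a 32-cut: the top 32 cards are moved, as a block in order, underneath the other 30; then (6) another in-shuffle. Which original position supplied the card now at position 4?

Undo the operations in reverse order, starting from position 4:
  undo op 6 (in-shuffle, from top half): 4 ← 2
  undo op 5 (cut 32): 2 ← 34
  undo op 4 (out-shuffle, from bottom half): 34 ← 48
  undo op 3 (in-shuffle, from top half): 48 ← 24
  undo op 2 (cut 5): 24 ← 29
  undo op 1 (in-shuffle, from bottom half): 29 ← 46
So the card at position 4 came from original position 46.

46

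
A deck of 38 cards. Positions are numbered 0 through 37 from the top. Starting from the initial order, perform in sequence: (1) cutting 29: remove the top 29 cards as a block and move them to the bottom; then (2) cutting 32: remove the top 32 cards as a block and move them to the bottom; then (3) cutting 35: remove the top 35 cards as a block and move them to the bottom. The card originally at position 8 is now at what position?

26

Track the card from position 8 forward through each operation:
  after op 1 (cut 29): 8 → 17
  after op 2 (cut 32): 17 → 23
  after op 3 (cut 35): 23 → 26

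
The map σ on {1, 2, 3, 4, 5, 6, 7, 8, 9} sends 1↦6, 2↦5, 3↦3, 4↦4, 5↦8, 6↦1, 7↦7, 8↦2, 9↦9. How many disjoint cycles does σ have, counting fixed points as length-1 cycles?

6

Cycle decomposition: (1 6) (2 5 8) (3) (4) (7) (9).
6 cycles.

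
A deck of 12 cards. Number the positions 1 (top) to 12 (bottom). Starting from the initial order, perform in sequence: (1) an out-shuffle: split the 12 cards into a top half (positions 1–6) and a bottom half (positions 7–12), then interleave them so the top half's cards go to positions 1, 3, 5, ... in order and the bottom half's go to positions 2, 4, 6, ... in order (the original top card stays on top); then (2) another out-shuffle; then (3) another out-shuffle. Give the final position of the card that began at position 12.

12

Track the card from position 12 forward through each operation:
  after op 1 (out-shuffle): 12 → 12
  after op 2 (out-shuffle): 12 → 12
  after op 3 (out-shuffle): 12 → 12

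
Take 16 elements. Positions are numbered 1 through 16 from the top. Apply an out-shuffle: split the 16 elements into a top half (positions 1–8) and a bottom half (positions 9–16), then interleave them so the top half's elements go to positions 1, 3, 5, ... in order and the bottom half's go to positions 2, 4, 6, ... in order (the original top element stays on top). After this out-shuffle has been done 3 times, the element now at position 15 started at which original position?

14

Work backwards from position 15, undoing one out-shuffle at a time:
15 ← 8 ← 12 ← 14
So the element now at position 15 started at position 14.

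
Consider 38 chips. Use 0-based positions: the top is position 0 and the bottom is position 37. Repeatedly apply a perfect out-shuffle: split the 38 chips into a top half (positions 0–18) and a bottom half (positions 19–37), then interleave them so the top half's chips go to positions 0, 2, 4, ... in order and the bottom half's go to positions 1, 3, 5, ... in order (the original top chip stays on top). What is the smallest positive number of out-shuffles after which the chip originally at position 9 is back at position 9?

36

Follow position 9 under repeated out-shuffles:
9 → 18 → 36 → 35 → 33 → 29 → 21 → 5 → ... → 9 (length 36)
It first returns after 36 out-shuffles.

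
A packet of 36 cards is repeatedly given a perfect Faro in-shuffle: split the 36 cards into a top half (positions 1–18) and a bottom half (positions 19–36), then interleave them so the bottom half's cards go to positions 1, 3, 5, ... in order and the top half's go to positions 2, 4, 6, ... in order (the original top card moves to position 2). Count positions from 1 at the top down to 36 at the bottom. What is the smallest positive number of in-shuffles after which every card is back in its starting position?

36

The in-shuffle permutes the 36 positions with cycle lengths [36].
Every card is home exactly when every cycle has completed a whole number of laps, i.e. after lcm(36) = 36 in-shuffles.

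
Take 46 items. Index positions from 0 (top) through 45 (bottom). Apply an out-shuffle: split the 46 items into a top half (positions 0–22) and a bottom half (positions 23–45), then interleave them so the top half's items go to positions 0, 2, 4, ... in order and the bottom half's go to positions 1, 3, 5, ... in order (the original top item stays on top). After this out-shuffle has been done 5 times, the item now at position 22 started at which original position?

26

Work backwards from position 22, undoing one out-shuffle at a time:
22 ← 11 ← 28 ← 14 ← 7 ← 26
So the item now at position 22 started at position 26.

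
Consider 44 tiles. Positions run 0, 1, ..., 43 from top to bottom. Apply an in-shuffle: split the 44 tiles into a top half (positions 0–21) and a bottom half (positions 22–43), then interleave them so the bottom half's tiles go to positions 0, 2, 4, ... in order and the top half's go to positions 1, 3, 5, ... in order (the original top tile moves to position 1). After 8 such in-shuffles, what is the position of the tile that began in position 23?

Track the tile's position through each in-shuffle:
23 → 2 → 5 → 11 → 23 → 2 → 5 → 11 → 23

23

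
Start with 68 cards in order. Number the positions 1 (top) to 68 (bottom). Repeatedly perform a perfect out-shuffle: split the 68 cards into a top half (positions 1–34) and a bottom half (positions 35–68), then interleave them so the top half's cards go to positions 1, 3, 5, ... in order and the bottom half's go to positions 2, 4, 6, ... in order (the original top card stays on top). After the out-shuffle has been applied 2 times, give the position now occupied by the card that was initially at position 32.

Track the card's position through each out-shuffle:
32 → 63 → 58

58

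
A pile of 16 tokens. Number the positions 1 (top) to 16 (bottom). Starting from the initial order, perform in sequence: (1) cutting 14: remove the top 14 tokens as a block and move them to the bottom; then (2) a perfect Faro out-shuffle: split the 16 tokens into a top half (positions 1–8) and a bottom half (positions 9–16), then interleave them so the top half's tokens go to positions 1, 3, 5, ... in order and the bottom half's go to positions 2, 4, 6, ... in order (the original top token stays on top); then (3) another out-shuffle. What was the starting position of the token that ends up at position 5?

16

Undo the operations in reverse order, starting from position 5:
  undo op 3 (out-shuffle, from top half): 5 ← 3
  undo op 2 (out-shuffle, from top half): 3 ← 2
  undo op 1 (cut 14): 2 ← 16
So the token at position 5 came from original position 16.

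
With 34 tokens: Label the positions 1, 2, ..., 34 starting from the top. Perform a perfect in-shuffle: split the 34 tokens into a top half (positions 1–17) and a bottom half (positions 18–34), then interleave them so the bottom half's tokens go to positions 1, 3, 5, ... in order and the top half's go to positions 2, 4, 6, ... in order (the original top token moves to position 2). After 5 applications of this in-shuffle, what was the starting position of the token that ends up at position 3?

34

Work backwards from position 3, undoing one in-shuffle at a time:
3 ← 19 ← 27 ← 31 ← 33 ← 34
So the token now at position 3 started at position 34.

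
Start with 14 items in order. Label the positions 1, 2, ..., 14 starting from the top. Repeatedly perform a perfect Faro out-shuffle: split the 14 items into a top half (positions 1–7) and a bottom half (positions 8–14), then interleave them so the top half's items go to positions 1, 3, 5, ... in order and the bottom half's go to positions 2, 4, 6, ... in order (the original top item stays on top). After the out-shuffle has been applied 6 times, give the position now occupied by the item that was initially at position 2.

Track the item's position through each out-shuffle:
2 → 3 → 5 → 9 → 4 → 7 → 13

13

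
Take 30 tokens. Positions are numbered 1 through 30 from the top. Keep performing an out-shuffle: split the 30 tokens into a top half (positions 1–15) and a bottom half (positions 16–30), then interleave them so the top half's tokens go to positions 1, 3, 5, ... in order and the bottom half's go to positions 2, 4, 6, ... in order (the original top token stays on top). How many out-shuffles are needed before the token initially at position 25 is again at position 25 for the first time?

28

Follow position 25 under repeated out-shuffles:
25 → 20 → 10 → 19 → 8 → 15 → 29 → 28 → ... → 25 (length 28)
It first returns after 28 out-shuffles.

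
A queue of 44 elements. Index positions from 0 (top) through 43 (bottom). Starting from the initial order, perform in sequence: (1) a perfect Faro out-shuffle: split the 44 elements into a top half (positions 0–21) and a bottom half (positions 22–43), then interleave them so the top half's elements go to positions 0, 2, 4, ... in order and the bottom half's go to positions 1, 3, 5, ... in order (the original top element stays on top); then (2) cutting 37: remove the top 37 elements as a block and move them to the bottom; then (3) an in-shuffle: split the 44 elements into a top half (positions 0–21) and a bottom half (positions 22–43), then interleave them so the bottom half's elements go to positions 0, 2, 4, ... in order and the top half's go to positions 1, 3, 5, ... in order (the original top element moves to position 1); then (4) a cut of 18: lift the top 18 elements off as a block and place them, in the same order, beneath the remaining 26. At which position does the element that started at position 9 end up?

Track the element from position 9 forward through each operation:
  after op 1 (out-shuffle): 9 → 18
  after op 2 (cut 37): 18 → 25
  after op 3 (in-shuffle): 25 → 6
  after op 4 (cut 18): 6 → 32

32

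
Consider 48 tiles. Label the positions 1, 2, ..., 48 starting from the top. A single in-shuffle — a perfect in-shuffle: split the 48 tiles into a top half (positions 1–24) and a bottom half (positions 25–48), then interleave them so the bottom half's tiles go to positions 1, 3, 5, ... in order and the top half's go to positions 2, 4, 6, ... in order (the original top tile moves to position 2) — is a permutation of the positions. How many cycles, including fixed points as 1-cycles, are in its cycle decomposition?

4

Trace each unvisited position around until it returns:
(1 2 4 8 16 32 ... len 21) (3 6 12 24 48 47 ... len 21) (7 14 28) (21 42 35)
4 cycles in total.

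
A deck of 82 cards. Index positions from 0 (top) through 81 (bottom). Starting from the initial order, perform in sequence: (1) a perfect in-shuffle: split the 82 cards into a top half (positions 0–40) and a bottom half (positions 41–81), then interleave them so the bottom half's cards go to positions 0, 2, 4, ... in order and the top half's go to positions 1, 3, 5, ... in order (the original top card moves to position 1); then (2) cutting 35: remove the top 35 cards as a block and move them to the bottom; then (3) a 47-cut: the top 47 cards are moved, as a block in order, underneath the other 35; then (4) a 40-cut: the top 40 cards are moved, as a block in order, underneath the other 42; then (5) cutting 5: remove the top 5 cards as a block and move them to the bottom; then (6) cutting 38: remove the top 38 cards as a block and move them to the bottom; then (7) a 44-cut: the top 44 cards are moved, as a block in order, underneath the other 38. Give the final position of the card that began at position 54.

63

Track the card from position 54 forward through each operation:
  after op 1 (in-shuffle): 54 → 26
  after op 2 (cut 35): 26 → 73
  after op 3 (cut 47): 73 → 26
  after op 4 (cut 40): 26 → 68
  after op 5 (cut 5): 68 → 63
  after op 6 (cut 38): 63 → 25
  after op 7 (cut 44): 25 → 63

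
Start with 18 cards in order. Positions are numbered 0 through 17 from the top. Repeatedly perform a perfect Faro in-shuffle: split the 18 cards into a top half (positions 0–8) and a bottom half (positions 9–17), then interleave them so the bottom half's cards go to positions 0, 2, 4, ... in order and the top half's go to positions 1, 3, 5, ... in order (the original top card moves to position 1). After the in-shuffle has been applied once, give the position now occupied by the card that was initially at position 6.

13

Track the card's position through each in-shuffle:
6 → 13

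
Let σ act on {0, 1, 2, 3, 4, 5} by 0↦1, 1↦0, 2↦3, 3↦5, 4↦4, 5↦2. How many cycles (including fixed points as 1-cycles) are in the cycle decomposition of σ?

Cycle decomposition: (0 1) (2 3 5) (4).
3 cycles.

3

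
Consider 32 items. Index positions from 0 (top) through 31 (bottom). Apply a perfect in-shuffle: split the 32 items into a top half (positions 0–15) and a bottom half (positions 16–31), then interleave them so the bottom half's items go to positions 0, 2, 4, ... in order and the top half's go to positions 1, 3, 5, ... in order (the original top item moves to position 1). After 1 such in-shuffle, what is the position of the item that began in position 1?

3

Track the item's position through each in-shuffle:
1 → 3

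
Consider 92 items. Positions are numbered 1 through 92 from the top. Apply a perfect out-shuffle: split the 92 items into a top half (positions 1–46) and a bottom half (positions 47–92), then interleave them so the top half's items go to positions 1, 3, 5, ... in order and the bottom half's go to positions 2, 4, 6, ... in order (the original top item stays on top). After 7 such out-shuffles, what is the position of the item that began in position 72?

Track the item's position through each out-shuffle:
72 → 52 → 12 → 23 → 45 → 89 → 86 → 80

80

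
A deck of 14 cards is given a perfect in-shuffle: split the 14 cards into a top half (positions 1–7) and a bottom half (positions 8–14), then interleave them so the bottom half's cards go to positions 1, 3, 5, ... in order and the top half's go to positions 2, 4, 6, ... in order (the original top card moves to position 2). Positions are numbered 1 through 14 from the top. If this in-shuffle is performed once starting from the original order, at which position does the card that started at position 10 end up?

5

Track the card's position through each in-shuffle:
10 → 5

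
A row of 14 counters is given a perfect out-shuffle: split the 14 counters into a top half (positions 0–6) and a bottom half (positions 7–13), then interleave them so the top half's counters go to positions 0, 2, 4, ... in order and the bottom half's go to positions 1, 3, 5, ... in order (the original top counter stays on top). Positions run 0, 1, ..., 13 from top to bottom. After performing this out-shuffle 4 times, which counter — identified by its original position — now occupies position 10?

Work backwards from position 10, undoing one out-shuffle at a time:
10 ← 5 ← 9 ← 11 ← 12
So the counter now at position 10 started at position 12.

12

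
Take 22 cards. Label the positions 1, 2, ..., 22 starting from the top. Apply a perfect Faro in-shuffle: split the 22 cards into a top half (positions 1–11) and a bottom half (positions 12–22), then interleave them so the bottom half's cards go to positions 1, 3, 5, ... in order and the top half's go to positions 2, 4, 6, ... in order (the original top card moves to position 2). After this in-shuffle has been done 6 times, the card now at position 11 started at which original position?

Work backwards from position 11, undoing one in-shuffle at a time:
11 ← 17 ← 20 ← 10 ← 5 ← 14 ← 7
So the card now at position 11 started at position 7.

7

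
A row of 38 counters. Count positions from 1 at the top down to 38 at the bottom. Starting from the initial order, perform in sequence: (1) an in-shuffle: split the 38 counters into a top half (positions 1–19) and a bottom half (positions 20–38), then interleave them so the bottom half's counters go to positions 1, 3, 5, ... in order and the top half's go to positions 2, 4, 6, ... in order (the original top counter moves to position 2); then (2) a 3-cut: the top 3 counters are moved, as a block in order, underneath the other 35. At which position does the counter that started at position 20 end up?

36

Track the counter from position 20 forward through each operation:
  after op 1 (in-shuffle): 20 → 1
  after op 2 (cut 3): 1 → 36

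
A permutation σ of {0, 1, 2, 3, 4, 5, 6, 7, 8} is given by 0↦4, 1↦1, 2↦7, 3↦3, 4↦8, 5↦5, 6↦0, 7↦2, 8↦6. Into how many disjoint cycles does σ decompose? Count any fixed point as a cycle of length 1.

Cycle decomposition: (0 4 8 6) (1) (2 7) (3) (5).
5 cycles.

5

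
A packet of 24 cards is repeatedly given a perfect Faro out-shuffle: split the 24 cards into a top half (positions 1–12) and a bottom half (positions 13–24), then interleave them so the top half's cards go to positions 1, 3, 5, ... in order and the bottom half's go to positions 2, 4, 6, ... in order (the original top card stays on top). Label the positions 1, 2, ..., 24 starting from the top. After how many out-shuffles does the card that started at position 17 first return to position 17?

Follow position 17 under repeated out-shuffles:
17 → 10 → 19 → 14 → 4 → 7 → 13 → 2 → 3 → 5 → 9 → 17
It first returns after 11 out-shuffles.

11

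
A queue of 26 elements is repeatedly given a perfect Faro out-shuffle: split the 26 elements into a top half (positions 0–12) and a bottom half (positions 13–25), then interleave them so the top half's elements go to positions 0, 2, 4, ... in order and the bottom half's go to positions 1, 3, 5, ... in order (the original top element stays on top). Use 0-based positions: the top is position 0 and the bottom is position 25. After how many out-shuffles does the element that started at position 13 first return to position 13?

Follow position 13 under repeated out-shuffles:
13 → 1 → 2 → 4 → 8 → 16 → 7 → 14 → 3 → 6 → 12 → 24 → 23 → 21 → 17 → 9 → 18 → 11 → 22 → 19 → 13
It first returns after 20 out-shuffles.

20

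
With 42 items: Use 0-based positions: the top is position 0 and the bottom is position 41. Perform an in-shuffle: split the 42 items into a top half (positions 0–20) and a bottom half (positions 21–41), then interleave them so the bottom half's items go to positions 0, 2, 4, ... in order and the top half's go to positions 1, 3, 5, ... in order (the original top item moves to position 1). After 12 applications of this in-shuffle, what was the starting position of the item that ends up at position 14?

Work backwards from position 14, undoing one in-shuffle at a time:
14 ← 28 ← 35 ← 17 ← 8 ← 25 ← 12 ← 27 ← 13 ← 6 ← 24 ← 33 ← 16
So the item now at position 14 started at position 16.

16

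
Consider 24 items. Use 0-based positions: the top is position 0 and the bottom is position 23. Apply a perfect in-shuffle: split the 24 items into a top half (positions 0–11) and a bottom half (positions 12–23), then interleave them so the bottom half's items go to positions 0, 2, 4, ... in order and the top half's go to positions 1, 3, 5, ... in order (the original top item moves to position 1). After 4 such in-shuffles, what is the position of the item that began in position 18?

3

Track the item's position through each in-shuffle:
18 → 12 → 0 → 1 → 3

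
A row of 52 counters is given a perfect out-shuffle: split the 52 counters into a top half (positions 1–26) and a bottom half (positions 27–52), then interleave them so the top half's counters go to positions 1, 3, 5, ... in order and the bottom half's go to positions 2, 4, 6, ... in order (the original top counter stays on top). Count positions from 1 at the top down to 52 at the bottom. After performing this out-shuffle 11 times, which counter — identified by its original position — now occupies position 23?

42

Work backwards from position 23, undoing one out-shuffle at a time:
23 ← 12 ← 32 ← 42 ← 47 ← 24 ← 38 ← 45 ← 23 ← 12 ← 32 ← 42
So the counter now at position 23 started at position 42.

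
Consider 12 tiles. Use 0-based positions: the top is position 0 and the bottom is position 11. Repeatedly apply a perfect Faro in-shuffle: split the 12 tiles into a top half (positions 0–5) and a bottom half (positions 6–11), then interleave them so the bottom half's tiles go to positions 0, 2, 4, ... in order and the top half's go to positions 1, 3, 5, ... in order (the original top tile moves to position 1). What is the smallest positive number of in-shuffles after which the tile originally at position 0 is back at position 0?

Follow position 0 under repeated in-shuffles:
0 → 1 → 3 → 7 → 2 → 5 → 11 → 10 → 8 → 4 → 9 → 6 → 0
It first returns after 12 in-shuffles.

12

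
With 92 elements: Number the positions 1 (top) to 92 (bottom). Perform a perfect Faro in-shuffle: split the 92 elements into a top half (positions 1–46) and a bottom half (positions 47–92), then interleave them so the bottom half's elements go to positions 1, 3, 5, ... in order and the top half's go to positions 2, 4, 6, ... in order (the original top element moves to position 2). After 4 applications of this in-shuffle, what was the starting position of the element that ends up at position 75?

57

Work backwards from position 75, undoing one in-shuffle at a time:
75 ← 84 ← 42 ← 21 ← 57
So the element now at position 75 started at position 57.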